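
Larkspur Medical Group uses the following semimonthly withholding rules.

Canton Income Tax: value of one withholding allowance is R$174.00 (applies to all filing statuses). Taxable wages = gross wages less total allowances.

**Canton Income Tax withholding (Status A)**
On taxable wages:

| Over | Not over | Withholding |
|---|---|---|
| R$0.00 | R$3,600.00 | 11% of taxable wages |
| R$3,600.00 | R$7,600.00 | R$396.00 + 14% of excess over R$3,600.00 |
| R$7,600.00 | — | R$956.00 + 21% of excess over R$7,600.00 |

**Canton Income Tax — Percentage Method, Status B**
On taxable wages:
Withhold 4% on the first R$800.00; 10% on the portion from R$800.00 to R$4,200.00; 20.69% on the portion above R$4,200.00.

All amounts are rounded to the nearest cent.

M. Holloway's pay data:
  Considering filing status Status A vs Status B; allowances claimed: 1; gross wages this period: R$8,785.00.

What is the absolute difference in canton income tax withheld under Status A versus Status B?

Canton Income Tax (Status A): taxable = R$8,785.00 − 1×R$174.00 = R$8,611.00
  R$956.00 + 21% × (R$8,611.00 − R$7,600.00) = R$956.00 + 21% × R$1,011.00 = R$1,168.31
Canton Income Tax (Status B): taxable = R$8,785.00 − 1×R$174.00 = R$8,611.00
  R$372.00 + 20.69% × (R$8,611.00 − R$4,200.00) = R$372.00 + 20.69% × R$4,411.00 = R$1,284.64
Difference: |R$1,168.31 − R$1,284.64| = R$116.33 (higher under Status B)

R$116.33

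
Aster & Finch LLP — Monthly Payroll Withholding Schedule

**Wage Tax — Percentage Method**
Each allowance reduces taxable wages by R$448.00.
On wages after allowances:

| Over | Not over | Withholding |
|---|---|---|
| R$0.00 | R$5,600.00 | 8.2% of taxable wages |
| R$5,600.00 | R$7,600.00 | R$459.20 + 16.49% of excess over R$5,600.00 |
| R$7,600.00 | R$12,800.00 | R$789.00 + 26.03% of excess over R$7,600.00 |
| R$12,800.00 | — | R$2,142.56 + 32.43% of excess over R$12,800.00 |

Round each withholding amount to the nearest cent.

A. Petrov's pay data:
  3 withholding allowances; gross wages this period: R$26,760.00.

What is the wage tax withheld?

Wage Tax: taxable = R$26,760.00 − 3×R$448.00 = R$25,416.00
  R$2,142.56 + 32.43% × (R$25,416.00 − R$12,800.00) = R$2,142.56 + 32.43% × R$12,616.00 = R$6,233.93

R$6,233.93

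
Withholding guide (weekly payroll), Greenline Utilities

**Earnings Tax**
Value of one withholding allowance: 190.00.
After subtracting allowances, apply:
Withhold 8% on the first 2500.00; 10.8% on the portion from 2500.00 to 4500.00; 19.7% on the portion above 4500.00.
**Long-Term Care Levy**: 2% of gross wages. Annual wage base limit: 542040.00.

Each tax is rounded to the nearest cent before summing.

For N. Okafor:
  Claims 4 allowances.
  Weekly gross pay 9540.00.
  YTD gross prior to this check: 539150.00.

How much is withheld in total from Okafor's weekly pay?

Earnings Tax: taxable = 9540.00 − 4×190.00 = 8780.00
  416.00 + 19.7% × (8780.00 − 4500.00) = 416.00 + 19.7% × 4280.00 = 1259.16
Long-Term Care Levy: cap 542040.00 − YTD 539150.00 = 2890.00 subject; 2% × 2890.00 = 57.80
Total: 1259.16 + 57.80 = 1316.96

1316.96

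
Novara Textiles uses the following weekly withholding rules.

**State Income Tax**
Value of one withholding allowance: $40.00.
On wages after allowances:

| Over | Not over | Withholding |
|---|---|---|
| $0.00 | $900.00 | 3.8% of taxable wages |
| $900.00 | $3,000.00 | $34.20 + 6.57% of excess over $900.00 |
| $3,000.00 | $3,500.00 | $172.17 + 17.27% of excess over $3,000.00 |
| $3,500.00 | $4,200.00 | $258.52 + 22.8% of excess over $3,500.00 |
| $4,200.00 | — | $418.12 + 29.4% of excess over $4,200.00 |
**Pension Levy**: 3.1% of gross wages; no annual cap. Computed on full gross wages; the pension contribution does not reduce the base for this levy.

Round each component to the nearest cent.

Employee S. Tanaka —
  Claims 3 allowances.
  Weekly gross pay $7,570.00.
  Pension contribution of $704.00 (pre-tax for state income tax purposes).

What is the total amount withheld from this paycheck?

State Income Tax: taxable = $7,570.00 − $704.00 − 3×$40.00 = $6,746.00
  $418.12 + 29.4% × ($6,746.00 − $4,200.00) = $418.12 + 29.4% × $2,546.00 = $1,166.64
Pension Levy: 3.1% × $7,570.00 = $234.67
Total: $1,166.64 + $234.67 = $1,401.31

$1,401.31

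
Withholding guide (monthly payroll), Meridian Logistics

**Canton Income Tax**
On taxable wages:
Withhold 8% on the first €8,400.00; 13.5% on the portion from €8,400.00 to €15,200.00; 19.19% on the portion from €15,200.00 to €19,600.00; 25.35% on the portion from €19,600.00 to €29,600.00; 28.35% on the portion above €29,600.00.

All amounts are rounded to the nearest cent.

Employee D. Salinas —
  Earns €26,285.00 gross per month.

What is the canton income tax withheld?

Canton Income Tax: taxable = €26,285.00
  €2,434.36 + 25.35% × (€26,285.00 − €19,600.00) = €2,434.36 + 25.35% × €6,685.00 = €4,129.01

€4,129.01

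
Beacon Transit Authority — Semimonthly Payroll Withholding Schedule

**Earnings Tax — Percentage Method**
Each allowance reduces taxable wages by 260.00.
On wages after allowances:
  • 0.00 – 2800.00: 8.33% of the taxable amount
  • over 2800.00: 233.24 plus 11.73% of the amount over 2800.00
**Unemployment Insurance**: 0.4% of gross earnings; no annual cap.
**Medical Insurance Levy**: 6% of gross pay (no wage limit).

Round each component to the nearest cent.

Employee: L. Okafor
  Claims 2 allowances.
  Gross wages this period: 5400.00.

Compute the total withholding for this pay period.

822.82

Earnings Tax: taxable = 5400.00 − 2×260.00 = 4880.00
  233.24 + 11.73% × (4880.00 − 2800.00) = 233.24 + 11.73% × 2080.00 = 477.22
Unemployment Insurance: 0.4% × 5400.00 = 21.60
Medical Insurance Levy: 6% × 5400.00 = 324.00
Total: 477.22 + 21.60 + 324.00 = 822.82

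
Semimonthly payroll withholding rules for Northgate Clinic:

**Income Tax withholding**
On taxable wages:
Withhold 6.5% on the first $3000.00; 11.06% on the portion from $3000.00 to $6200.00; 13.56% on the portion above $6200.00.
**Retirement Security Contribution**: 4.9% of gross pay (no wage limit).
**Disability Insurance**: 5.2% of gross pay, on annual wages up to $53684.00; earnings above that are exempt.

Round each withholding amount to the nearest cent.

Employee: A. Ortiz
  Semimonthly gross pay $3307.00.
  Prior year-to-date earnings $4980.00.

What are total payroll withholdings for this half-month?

$562.95

Income Tax: taxable = $3307.00
  $195.00 + 11.06% × ($3307.00 − $3000.00) = $195.00 + 11.06% × $307.00 = $228.95
Retirement Security Contribution: 4.9% × $3307.00 = $162.04
Disability Insurance: 5.2% × $3307.00 = $171.96
Total: $228.95 + $162.04 + $171.96 = $562.95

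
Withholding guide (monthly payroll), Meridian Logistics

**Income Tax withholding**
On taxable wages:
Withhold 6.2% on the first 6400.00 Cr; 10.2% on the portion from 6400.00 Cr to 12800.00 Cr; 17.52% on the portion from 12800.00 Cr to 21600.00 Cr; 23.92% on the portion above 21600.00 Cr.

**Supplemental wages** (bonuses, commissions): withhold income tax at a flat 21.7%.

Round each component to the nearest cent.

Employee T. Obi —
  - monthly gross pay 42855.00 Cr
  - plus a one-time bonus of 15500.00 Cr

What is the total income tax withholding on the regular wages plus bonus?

11039.06 Cr

Income Tax: taxable = 42855.00 Cr
  2591.36 Cr + 23.92% × (42855.00 Cr − 21600.00 Cr) = 2591.36 Cr + 23.92% × 21255.00 Cr = 7675.56 Cr
Supplemental (21.7% flat on bonus): 21.7% × 15500.00 Cr = 3363.50 Cr
Total income tax: 7675.56 Cr + 3363.50 Cr = 11039.06 Cr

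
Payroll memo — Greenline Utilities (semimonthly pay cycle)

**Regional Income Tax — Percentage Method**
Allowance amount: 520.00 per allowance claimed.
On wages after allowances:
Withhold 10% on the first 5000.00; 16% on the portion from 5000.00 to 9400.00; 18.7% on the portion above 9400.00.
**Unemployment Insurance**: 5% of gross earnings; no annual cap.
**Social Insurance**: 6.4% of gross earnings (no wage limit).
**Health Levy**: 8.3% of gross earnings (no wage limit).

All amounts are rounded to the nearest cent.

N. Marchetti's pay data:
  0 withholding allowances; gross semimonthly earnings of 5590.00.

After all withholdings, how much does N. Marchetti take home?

Regional Income Tax: taxable = 5590.00
  500.00 + 16% × (5590.00 − 5000.00) = 500.00 + 16% × 590.00 = 594.40
Unemployment Insurance: 5% × 5590.00 = 279.50
Social Insurance: 6.4% × 5590.00 = 357.76
Health Levy: 8.3% × 5590.00 = 463.97
Total withheld: 594.40 + 279.50 + 357.76 + 463.97 = 1695.63
Net pay: 5590.00 − 1695.63 = 3894.37

3894.37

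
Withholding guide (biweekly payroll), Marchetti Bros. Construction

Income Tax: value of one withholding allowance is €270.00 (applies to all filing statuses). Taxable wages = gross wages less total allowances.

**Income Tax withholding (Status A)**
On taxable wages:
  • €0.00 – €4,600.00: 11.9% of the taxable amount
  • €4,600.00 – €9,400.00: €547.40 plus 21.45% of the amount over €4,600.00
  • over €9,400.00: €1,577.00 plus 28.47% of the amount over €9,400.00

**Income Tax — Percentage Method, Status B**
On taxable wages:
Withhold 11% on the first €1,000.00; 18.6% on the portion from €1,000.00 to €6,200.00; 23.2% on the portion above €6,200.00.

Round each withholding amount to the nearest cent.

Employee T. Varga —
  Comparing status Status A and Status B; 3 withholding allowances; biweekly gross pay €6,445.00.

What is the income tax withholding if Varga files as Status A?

€769.41

Income Tax (Status A): taxable = €6,445.00 − 3×€270.00 = €5,635.00
  €547.40 + 21.45% × (€5,635.00 − €4,600.00) = €547.40 + 21.45% × €1,035.00 = €769.41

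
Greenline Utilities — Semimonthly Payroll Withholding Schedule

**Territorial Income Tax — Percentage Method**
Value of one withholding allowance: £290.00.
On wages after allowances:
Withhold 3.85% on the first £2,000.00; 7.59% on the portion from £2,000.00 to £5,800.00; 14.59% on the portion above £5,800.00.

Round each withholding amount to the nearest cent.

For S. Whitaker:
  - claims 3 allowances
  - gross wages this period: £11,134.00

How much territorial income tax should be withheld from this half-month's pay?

Territorial Income Tax: taxable = £11,134.00 − 3×£290.00 = £10,264.00
  £365.42 + 14.59% × (£10,264.00 − £5,800.00) = £365.42 + 14.59% × £4,464.00 = £1,016.72

£1,016.72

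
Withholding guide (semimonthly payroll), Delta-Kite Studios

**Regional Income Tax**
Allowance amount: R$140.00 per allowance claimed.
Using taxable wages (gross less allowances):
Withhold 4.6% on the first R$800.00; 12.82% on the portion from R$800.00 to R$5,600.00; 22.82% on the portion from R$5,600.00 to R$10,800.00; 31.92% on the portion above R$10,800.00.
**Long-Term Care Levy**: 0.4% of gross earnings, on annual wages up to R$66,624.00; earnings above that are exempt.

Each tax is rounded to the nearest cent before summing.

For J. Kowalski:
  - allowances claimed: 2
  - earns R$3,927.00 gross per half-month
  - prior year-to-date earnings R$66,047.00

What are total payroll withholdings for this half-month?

R$404.10

Regional Income Tax: taxable = R$3,927.00 − 2×R$140.00 = R$3,647.00
  R$36.80 + 12.82% × (R$3,647.00 − R$800.00) = R$36.80 + 12.82% × R$2,847.00 = R$401.79
Long-Term Care Levy: cap R$66,624.00 − YTD R$66,047.00 = R$577.00 subject; 0.4% × R$577.00 = R$2.31
Total: R$401.79 + R$2.31 = R$404.10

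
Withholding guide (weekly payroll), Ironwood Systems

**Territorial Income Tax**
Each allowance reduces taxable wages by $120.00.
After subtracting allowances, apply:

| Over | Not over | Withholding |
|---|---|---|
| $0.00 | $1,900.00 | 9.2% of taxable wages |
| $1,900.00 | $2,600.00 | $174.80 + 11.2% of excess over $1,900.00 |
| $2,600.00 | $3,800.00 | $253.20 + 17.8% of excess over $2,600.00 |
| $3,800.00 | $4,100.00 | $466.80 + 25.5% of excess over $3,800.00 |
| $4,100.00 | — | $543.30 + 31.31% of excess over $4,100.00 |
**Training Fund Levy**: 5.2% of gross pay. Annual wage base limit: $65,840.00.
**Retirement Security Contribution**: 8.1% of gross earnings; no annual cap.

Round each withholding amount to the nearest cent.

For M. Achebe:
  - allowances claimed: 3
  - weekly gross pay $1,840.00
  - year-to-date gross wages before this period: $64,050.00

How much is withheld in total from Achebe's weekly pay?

Territorial Income Tax: taxable = $1,840.00 − 3×$120.00 = $1,480.00
  9.2% × $1,480.00 = $136.16
Training Fund Levy: cap $65,840.00 − YTD $64,050.00 = $1,790.00 subject; 5.2% × $1,790.00 = $93.08
Retirement Security Contribution: 8.1% × $1,840.00 = $149.04
Total: $136.16 + $93.08 + $149.04 = $378.28

$378.28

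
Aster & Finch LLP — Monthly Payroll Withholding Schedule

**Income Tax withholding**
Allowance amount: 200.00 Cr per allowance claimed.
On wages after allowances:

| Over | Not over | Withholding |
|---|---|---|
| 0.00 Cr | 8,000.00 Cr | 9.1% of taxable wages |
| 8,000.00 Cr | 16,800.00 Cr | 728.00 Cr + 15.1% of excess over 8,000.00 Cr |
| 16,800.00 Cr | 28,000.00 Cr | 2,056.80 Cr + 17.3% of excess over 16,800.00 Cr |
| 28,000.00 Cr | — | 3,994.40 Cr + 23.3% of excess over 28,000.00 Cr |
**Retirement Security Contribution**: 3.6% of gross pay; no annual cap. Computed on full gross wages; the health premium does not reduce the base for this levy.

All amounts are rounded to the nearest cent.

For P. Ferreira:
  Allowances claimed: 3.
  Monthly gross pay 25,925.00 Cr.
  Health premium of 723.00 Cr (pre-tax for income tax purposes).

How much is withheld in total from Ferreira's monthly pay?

Income Tax: taxable = 25,925.00 Cr − 723.00 Cr − 3×200.00 Cr = 24,602.00 Cr
  2,056.80 Cr + 17.3% × (24,602.00 Cr − 16,800.00 Cr) = 2,056.80 Cr + 17.3% × 7,802.00 Cr = 3,406.55 Cr
Retirement Security Contribution: 3.6% × 25,925.00 Cr = 933.30 Cr
Total: 3,406.55 Cr + 933.30 Cr = 4,339.85 Cr

4,339.85 Cr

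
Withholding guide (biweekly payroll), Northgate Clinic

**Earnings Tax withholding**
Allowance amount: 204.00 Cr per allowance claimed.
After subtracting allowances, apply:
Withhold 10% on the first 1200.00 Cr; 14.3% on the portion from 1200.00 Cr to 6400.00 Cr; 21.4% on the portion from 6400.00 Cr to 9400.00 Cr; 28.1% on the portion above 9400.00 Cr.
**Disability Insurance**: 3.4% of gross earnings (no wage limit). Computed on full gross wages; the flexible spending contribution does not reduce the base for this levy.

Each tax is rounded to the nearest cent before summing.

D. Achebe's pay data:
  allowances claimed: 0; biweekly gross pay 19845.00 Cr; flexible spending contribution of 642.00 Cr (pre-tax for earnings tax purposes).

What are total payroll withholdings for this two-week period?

Earnings Tax: taxable = 19845.00 Cr − 642.00 Cr = 19203.00 Cr
  1505.60 Cr + 28.1% × (19203.00 Cr − 9400.00 Cr) = 1505.60 Cr + 28.1% × 9803.00 Cr = 4260.24 Cr
Disability Insurance: 3.4% × 19845.00 Cr = 674.73 Cr
Total: 4260.24 Cr + 674.73 Cr = 4934.97 Cr

4934.97 Cr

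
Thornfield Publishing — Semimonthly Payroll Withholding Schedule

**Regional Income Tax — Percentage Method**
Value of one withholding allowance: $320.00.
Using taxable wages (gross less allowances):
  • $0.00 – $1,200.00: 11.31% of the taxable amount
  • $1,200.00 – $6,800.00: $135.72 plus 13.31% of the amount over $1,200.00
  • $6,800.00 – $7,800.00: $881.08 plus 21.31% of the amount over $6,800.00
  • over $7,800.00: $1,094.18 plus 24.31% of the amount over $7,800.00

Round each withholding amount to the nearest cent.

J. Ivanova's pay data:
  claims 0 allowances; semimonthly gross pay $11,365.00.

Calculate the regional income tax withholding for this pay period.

$1,960.83

Regional Income Tax: taxable = $11,365.00
  $1,094.18 + 24.31% × ($11,365.00 − $7,800.00) = $1,094.18 + 24.31% × $3,565.00 = $1,960.83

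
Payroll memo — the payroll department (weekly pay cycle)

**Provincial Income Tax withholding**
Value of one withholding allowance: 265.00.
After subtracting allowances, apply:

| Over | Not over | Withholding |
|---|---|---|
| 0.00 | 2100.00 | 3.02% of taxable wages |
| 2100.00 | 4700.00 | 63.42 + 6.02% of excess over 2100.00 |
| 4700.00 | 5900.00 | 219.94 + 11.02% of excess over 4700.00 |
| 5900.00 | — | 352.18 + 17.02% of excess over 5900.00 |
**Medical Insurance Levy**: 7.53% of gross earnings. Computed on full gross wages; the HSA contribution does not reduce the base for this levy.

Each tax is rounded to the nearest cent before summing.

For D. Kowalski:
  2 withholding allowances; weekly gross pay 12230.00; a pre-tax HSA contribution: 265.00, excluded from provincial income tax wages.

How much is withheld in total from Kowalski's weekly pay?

Provincial Income Tax: taxable = 12230.00 − 265.00 − 2×265.00 = 11435.00
  352.18 + 17.02% × (11435.00 − 5900.00) = 352.18 + 17.02% × 5535.00 = 1294.24
Medical Insurance Levy: 7.53% × 12230.00 = 920.92
Total: 1294.24 + 920.92 = 2215.16

2215.16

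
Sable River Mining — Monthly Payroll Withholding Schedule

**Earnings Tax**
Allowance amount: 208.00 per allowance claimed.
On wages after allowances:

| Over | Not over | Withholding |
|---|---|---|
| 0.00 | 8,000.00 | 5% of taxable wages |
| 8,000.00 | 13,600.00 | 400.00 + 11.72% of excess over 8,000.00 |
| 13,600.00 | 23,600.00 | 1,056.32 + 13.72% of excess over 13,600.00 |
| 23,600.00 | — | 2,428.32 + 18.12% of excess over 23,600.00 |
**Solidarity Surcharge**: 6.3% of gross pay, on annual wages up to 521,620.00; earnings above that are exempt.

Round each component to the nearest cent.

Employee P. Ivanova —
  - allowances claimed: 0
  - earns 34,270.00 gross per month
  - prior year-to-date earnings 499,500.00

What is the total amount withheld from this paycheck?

5,755.28

Earnings Tax: taxable = 34,270.00
  2,428.32 + 18.12% × (34,270.00 − 23,600.00) = 2,428.32 + 18.12% × 10,670.00 = 4,361.72
Solidarity Surcharge: cap 521,620.00 − YTD 499,500.00 = 22,120.00 subject; 6.3% × 22,120.00 = 1,393.56
Total: 4,361.72 + 1,393.56 = 5,755.28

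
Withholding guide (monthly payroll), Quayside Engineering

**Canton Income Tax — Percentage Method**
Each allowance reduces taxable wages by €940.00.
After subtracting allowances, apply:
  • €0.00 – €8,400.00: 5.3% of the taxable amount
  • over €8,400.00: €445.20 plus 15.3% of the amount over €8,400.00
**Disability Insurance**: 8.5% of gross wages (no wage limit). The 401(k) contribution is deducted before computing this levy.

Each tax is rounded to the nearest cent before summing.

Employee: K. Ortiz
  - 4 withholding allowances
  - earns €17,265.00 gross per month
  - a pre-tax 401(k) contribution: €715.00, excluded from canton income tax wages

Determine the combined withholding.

€2,523.62

Canton Income Tax: taxable = €17,265.00 − €715.00 − 4×€940.00 = €12,790.00
  €445.20 + 15.3% × (€12,790.00 − €8,400.00) = €445.20 + 15.3% × €4,390.00 = €1,116.87
Disability Insurance: 8.5% × €16,550.00 = €1,406.75
Total: €1,116.87 + €1,406.75 = €2,523.62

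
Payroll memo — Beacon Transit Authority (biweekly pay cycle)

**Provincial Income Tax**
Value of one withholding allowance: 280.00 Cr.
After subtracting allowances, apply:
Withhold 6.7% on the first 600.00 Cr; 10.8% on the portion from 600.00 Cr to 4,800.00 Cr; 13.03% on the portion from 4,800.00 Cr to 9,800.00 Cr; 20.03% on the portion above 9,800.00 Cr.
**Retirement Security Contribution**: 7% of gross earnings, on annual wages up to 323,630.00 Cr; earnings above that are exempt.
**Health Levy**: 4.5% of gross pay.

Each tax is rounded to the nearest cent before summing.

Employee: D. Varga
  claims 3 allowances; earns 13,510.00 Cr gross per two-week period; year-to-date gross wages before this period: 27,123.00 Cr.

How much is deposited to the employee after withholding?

Provincial Income Tax: taxable = 13,510.00 Cr − 3×280.00 Cr = 12,670.00 Cr
  1,145.30 Cr + 20.03% × (12,670.00 Cr − 9,800.00 Cr) = 1,145.30 Cr + 20.03% × 2,870.00 Cr = 1,720.16 Cr
Retirement Security Contribution: 7% × 13,510.00 Cr = 945.70 Cr
Health Levy: 4.5% × 13,510.00 Cr = 607.95 Cr
Total withheld: 1,720.16 Cr + 945.70 Cr + 607.95 Cr = 3,273.81 Cr
Net pay: 13,510.00 Cr − 3,273.81 Cr = 10,236.19 Cr

10,236.19 Cr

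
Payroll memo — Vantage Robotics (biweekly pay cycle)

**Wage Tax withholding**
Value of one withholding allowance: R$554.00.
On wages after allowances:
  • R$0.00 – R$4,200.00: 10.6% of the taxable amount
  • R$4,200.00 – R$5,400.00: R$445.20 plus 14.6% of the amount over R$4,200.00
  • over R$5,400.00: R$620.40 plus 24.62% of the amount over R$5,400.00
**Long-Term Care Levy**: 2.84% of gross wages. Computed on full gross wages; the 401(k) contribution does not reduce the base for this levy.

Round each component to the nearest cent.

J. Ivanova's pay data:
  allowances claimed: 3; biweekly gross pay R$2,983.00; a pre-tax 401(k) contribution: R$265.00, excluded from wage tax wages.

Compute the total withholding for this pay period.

Wage Tax: taxable = R$2,983.00 − R$265.00 − 3×R$554.00 = R$1,056.00
  10.6% × R$1,056.00 = R$111.94
Long-Term Care Levy: 2.84% × R$2,983.00 = R$84.72
Total: R$111.94 + R$84.72 = R$196.66

R$196.66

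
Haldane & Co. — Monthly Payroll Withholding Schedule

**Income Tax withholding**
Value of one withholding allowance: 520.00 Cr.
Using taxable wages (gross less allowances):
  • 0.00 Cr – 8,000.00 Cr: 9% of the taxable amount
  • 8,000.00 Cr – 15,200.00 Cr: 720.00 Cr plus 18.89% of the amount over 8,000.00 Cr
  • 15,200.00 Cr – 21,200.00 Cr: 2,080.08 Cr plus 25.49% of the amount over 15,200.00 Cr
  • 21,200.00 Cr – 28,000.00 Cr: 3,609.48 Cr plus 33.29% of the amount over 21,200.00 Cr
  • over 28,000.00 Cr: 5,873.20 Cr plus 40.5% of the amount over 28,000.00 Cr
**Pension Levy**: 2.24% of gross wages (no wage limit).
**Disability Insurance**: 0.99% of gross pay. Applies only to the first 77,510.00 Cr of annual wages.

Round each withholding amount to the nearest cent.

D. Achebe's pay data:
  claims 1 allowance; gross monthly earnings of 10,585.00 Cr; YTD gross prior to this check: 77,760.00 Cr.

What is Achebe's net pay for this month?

9,237.82 Cr

Income Tax: taxable = 10,585.00 Cr − 1×520.00 Cr = 10,065.00 Cr
  720.00 Cr + 18.89% × (10,065.00 Cr − 8,000.00 Cr) = 720.00 Cr + 18.89% × 2,065.00 Cr = 1,110.08 Cr
Pension Levy: 2.24% × 10,585.00 Cr = 237.10 Cr
Disability Insurance: YTD 77,760.00 Cr ≥ cap 77,510.00 Cr → 0.00 Cr
Total withheld: 1,110.08 Cr + 237.10 Cr + 0.00 Cr = 1,347.18 Cr
Net pay: 10,585.00 Cr − 1,347.18 Cr = 9,237.82 Cr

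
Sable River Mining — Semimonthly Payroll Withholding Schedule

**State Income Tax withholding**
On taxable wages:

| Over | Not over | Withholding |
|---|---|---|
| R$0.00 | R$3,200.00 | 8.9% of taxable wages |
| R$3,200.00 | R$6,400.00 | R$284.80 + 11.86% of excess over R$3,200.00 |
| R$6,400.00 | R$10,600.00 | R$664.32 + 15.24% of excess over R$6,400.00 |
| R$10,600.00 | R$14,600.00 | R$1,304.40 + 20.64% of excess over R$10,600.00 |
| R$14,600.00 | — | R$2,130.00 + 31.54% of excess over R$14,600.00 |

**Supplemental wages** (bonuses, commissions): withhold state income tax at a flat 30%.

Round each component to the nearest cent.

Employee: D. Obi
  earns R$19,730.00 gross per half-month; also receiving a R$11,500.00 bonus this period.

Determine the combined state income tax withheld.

State Income Tax: taxable = R$19,730.00
  R$2,130.00 + 31.54% × (R$19,730.00 − R$14,600.00) = R$2,130.00 + 31.54% × R$5,130.00 = R$3,748.00
Supplemental (30% flat on bonus): 30% × R$11,500.00 = R$3,450.00
Total state income tax: R$3,748.00 + R$3,450.00 = R$7,198.00

R$7,198.00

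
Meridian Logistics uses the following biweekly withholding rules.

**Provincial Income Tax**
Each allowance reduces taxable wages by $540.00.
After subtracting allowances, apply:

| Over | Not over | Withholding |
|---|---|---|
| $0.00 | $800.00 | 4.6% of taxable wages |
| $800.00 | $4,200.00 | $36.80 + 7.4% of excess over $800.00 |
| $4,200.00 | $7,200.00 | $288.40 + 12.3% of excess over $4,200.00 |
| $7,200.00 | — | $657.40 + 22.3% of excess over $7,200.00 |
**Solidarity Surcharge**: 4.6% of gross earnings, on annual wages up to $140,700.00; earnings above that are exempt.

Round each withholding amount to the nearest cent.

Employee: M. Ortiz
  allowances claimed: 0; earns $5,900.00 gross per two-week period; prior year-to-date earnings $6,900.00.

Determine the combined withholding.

Provincial Income Tax: taxable = $5,900.00
  $288.40 + 12.3% × ($5,900.00 − $4,200.00) = $288.40 + 12.3% × $1,700.00 = $497.50
Solidarity Surcharge: 4.6% × $5,900.00 = $271.40
Total: $497.50 + $271.40 = $768.90

$768.90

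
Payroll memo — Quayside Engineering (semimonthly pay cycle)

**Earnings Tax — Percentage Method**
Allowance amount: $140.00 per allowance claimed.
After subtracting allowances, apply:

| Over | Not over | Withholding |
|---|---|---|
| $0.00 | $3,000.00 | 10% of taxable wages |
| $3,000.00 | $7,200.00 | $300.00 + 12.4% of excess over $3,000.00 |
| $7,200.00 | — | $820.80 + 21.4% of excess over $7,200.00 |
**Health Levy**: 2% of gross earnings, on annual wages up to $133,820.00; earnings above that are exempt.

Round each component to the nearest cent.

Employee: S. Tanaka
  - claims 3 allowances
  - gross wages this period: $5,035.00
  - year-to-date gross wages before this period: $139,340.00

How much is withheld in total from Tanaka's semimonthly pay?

Earnings Tax: taxable = $5,035.00 − 3×$140.00 = $4,615.00
  $300.00 + 12.4% × ($4,615.00 − $3,000.00) = $300.00 + 12.4% × $1,615.00 = $500.26
Health Levy: YTD $139,340.00 ≥ cap $133,820.00 → $0.00
Total: $500.26 + $0.00 = $500.26

$500.26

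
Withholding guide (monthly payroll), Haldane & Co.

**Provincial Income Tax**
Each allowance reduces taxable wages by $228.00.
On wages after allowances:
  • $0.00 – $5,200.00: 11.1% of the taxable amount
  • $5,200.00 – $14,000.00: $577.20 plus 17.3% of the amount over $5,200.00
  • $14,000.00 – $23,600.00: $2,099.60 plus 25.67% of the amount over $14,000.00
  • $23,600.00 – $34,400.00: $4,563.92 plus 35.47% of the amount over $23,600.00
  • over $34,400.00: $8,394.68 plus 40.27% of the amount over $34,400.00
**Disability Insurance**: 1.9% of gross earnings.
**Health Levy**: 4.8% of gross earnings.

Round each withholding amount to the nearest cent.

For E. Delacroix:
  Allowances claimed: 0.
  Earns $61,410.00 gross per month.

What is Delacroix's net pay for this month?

Provincial Income Tax: taxable = $61,410.00
  $8,394.68 + 40.27% × ($61,410.00 − $34,400.00) = $8,394.68 + 40.27% × $27,010.00 = $19,271.61
Disability Insurance: 1.9% × $61,410.00 = $1,166.79
Health Levy: 4.8% × $61,410.00 = $2,947.68
Total withheld: $19,271.61 + $1,166.79 + $2,947.68 = $23,386.08
Net pay: $61,410.00 − $23,386.08 = $38,023.92

$38,023.92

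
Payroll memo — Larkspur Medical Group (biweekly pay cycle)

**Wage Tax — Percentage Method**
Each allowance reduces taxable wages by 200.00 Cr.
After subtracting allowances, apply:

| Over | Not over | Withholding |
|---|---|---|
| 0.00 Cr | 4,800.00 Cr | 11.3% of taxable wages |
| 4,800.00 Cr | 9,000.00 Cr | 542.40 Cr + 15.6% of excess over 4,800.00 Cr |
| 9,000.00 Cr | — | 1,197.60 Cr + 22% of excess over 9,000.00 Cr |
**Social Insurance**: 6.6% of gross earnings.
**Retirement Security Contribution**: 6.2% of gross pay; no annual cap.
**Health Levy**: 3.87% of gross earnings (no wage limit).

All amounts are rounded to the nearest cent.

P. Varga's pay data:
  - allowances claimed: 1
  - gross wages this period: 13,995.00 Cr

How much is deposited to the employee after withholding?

Wage Tax: taxable = 13,995.00 Cr − 1×200.00 Cr = 13,795.00 Cr
  1,197.60 Cr + 22% × (13,795.00 Cr − 9,000.00 Cr) = 1,197.60 Cr + 22% × 4,795.00 Cr = 2,252.50 Cr
Social Insurance: 6.6% × 13,995.00 Cr = 923.67 Cr
Retirement Security Contribution: 6.2% × 13,995.00 Cr = 867.69 Cr
Health Levy: 3.87% × 13,995.00 Cr = 541.61 Cr
Total withheld: 2,252.50 Cr + 923.67 Cr + 867.69 Cr + 541.61 Cr = 4,585.47 Cr
Net pay: 13,995.00 Cr − 4,585.47 Cr = 9,409.53 Cr

9,409.53 Cr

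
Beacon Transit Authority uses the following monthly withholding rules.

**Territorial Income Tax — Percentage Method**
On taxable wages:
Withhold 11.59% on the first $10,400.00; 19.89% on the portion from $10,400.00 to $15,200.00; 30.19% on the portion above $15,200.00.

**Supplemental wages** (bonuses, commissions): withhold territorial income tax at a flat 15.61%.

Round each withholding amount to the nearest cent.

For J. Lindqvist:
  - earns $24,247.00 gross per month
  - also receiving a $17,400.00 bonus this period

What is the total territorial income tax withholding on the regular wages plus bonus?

Territorial Income Tax: taxable = $24,247.00
  $2,160.08 + 30.19% × ($24,247.00 − $15,200.00) = $2,160.08 + 30.19% × $9,047.00 = $4,891.37
Supplemental (15.61% flat on bonus): 15.61% × $17,400.00 = $2,716.14
Total territorial income tax: $4,891.37 + $2,716.14 = $7,607.51

$7,607.51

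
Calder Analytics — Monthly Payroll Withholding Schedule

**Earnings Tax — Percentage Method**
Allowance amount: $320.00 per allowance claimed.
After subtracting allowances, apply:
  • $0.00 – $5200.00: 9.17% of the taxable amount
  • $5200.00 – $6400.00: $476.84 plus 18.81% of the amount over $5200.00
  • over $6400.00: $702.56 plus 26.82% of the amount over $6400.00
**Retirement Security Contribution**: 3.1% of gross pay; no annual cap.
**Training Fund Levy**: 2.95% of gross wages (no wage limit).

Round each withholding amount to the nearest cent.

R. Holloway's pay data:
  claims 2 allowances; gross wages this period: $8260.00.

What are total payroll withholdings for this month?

$1529.49

Earnings Tax: taxable = $8260.00 − 2×$320.00 = $7620.00
  $702.56 + 26.82% × ($7620.00 − $6400.00) = $702.56 + 26.82% × $1220.00 = $1029.76
Retirement Security Contribution: 3.1% × $8260.00 = $256.06
Training Fund Levy: 2.95% × $8260.00 = $243.67
Total: $1029.76 + $256.06 + $243.67 = $1529.49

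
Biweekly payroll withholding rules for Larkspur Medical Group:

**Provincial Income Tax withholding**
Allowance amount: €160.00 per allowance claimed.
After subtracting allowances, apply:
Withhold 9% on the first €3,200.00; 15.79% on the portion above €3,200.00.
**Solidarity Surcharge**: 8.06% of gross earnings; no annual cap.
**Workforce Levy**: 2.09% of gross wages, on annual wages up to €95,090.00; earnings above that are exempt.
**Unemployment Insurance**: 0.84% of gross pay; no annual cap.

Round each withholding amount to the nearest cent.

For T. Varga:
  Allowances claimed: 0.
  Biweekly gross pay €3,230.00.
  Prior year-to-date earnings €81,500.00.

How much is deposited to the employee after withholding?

Provincial Income Tax: taxable = €3,230.00
  €288.00 + 15.79% × (€3,230.00 − €3,200.00) = €288.00 + 15.79% × €30.00 = €292.74
Solidarity Surcharge: 8.06% × €3,230.00 = €260.34
Workforce Levy: 2.09% × €3,230.00 = €67.51
Unemployment Insurance: 0.84% × €3,230.00 = €27.13
Total withheld: €292.74 + €260.34 + €67.51 + €27.13 = €647.72
Net pay: €3,230.00 − €647.72 = €2,582.28

€2,582.28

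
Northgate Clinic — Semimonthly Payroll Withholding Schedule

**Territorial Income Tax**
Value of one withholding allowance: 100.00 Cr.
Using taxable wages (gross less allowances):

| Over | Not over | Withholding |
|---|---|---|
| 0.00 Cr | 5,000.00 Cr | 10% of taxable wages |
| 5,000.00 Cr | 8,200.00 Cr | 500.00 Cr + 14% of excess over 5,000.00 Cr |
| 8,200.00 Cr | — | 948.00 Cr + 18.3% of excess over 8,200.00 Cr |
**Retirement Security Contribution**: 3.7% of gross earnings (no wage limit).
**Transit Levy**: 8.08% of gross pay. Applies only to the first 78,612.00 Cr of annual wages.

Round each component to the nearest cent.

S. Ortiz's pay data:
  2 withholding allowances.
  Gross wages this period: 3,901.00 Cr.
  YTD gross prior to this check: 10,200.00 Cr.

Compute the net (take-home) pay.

3,071.36 Cr

Territorial Income Tax: taxable = 3,901.00 Cr − 2×100.00 Cr = 3,701.00 Cr
  10% × 3,701.00 Cr = 370.10 Cr
Retirement Security Contribution: 3.7% × 3,901.00 Cr = 144.34 Cr
Transit Levy: 8.08% × 3,901.00 Cr = 315.20 Cr
Total withheld: 370.10 Cr + 144.34 Cr + 315.20 Cr = 829.64 Cr
Net pay: 3,901.00 Cr − 829.64 Cr = 3,071.36 Cr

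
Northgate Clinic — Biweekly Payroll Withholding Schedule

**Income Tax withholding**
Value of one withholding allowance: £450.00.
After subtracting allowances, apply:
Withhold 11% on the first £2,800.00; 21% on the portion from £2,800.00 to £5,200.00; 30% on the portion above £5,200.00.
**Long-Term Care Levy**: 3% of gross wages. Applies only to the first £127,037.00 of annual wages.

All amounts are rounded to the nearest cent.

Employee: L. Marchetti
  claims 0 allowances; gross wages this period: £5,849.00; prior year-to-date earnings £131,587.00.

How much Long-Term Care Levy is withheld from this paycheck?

£0.00

Long-Term Care Levy: YTD £131,587.00 ≥ cap £127,037.00 → £0.00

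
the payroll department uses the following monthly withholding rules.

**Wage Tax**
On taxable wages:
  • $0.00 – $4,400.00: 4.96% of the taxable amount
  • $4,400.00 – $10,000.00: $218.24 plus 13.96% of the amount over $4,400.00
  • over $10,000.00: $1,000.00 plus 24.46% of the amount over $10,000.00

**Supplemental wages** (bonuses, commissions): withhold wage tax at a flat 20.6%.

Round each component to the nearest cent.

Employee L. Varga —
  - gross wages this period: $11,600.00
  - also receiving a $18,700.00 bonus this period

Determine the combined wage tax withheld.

Wage Tax: taxable = $11,600.00
  $1,000.00 + 24.46% × ($11,600.00 − $10,000.00) = $1,000.00 + 24.46% × $1,600.00 = $1,391.36
Supplemental (20.6% flat on bonus): 20.6% × $18,700.00 = $3,852.20
Total wage tax: $1,391.36 + $3,852.20 = $5,243.56

$5,243.56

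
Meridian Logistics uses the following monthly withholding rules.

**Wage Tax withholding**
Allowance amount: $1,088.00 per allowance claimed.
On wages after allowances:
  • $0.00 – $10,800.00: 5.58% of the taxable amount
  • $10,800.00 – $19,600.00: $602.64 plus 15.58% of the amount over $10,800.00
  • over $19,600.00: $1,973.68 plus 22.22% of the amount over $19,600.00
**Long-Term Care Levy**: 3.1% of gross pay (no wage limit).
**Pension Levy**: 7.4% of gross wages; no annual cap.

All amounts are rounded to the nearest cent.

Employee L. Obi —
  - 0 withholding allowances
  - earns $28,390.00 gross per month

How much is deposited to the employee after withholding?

Wage Tax: taxable = $28,390.00
  $1,973.68 + 22.22% × ($28,390.00 − $19,600.00) = $1,973.68 + 22.22% × $8,790.00 = $3,926.82
Long-Term Care Levy: 3.1% × $28,390.00 = $880.09
Pension Levy: 7.4% × $28,390.00 = $2,100.86
Total withheld: $3,926.82 + $880.09 + $2,100.86 = $6,907.77
Net pay: $28,390.00 − $6,907.77 = $21,482.23

$21,482.23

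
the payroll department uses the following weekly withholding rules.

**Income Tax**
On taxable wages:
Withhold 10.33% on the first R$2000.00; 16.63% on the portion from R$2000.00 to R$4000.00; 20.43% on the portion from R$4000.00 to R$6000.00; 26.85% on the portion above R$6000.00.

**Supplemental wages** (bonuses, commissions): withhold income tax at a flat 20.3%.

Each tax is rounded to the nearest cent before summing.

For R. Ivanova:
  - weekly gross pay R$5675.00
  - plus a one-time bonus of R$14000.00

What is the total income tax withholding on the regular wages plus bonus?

Income Tax: taxable = R$5675.00
  R$539.20 + 20.43% × (R$5675.00 − R$4000.00) = R$539.20 + 20.43% × R$1675.00 = R$881.40
Supplemental (20.3% flat on bonus): 20.3% × R$14000.00 = R$2842.00
Total income tax: R$881.40 + R$2842.00 = R$3723.40

R$3723.40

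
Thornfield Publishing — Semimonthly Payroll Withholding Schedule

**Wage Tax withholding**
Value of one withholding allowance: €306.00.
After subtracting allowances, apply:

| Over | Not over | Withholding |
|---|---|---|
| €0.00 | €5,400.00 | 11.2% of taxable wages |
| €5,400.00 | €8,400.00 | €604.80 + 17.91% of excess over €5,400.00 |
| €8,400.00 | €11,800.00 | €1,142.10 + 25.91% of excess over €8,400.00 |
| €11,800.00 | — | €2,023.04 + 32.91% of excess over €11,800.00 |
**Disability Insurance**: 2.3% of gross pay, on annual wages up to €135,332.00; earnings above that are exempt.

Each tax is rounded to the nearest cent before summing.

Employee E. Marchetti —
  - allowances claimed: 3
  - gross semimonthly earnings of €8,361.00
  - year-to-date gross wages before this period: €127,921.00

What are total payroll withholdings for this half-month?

€1,141.15

Wage Tax: taxable = €8,361.00 − 3×€306.00 = €7,443.00
  €604.80 + 17.91% × (€7,443.00 − €5,400.00) = €604.80 + 17.91% × €2,043.00 = €970.70
Disability Insurance: cap €135,332.00 − YTD €127,921.00 = €7,411.00 subject; 2.3% × €7,411.00 = €170.45
Total: €970.70 + €170.45 = €1,141.15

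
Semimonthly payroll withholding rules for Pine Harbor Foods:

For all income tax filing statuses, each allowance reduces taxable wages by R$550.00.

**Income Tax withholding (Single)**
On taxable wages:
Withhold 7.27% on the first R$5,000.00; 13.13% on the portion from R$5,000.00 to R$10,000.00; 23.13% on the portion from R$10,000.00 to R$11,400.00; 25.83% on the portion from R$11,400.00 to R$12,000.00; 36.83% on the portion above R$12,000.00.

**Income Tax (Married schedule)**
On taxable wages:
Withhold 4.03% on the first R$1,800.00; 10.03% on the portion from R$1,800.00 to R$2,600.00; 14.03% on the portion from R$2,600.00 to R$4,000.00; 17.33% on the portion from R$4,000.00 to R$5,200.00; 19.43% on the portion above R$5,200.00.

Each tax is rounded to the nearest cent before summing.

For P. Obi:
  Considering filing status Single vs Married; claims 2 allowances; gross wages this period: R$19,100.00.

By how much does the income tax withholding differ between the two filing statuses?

Income Tax (Single): taxable = R$19,100.00 − 2×R$550.00 = R$18,000.00
  R$1,498.80 + 36.83% × (R$18,000.00 − R$12,000.00) = R$1,498.80 + 36.83% × R$6,000.00 = R$3,708.60
Income Tax (Married): taxable = R$19,100.00 − 2×R$550.00 = R$18,000.00
  R$557.16 + 19.43% × (R$18,000.00 − R$5,200.00) = R$557.16 + 19.43% × R$12,800.00 = R$3,044.20
Difference: |R$3,708.60 − R$3,044.20| = R$664.40 (higher under Single)

R$664.40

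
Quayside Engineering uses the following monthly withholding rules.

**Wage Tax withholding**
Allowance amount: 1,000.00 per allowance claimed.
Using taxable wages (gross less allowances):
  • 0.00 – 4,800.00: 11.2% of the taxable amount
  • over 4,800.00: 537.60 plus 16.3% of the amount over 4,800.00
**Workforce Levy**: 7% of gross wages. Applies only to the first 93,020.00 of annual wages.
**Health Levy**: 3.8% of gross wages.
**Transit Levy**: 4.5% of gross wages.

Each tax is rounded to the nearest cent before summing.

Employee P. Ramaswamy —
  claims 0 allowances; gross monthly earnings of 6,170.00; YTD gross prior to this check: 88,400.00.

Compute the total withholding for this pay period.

1,596.42

Wage Tax: taxable = 6,170.00
  537.60 + 16.3% × (6,170.00 − 4,800.00) = 537.60 + 16.3% × 1,370.00 = 760.91
Workforce Levy: cap 93,020.00 − YTD 88,400.00 = 4,620.00 subject; 7% × 4,620.00 = 323.40
Health Levy: 3.8% × 6,170.00 = 234.46
Transit Levy: 4.5% × 6,170.00 = 277.65
Total: 760.91 + 323.40 + 234.46 + 277.65 = 1,596.42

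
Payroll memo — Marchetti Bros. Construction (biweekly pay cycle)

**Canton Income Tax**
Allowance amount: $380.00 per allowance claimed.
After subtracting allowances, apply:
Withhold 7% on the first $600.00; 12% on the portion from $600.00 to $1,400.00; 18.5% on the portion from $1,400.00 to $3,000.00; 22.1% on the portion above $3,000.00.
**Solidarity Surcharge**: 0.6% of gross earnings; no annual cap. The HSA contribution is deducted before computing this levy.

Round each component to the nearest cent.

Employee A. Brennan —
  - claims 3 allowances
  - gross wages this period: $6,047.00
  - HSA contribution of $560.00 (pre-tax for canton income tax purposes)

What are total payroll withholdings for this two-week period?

Canton Income Tax: taxable = $6,047.00 − $560.00 − 3×$380.00 = $4,347.00
  $434.00 + 22.1% × ($4,347.00 − $3,000.00) = $434.00 + 22.1% × $1,347.00 = $731.69
Solidarity Surcharge: 0.6% × $5,487.00 = $32.92
Total: $731.69 + $32.92 = $764.61

$764.61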